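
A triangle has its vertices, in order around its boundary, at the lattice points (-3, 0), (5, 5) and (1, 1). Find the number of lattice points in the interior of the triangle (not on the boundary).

Using the shoelace formula, 2A = |((-3)·5 − 5·0) + (5·1 − 1·5) + (1·0 − (-3)·1)| = 12, so the area is 6.
Along each edge there are gcd(|Δx|,|Δy|)+1 lattice points, so counting each shared vertex once the boundary has gcd(8,5) + gcd(4,4) + gcd(4,1) = 1+4+1 = 6.
By Pick's theorem A = I + B/2 − 1, so I = 6 − 6/2 + 1 = 4.

4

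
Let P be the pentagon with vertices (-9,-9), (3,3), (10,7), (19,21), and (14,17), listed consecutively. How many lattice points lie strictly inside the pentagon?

The shoelace formula gives twice the area as |((-9)·3 − 3·(-9)) + (3·7 − 10·3) + (10·21 − 19·7) + (19·17 − 14·21) + (14·(-9) − (-9)·17)| = 124, so the area is 62.
Along each edge there are gcd(|Δx|,|Δy|)+1 lattice points, so counting each shared vertex once the boundary has gcd(12,12) + gcd(7,4) + gcd(9,14) + gcd(5,4) + gcd(23,26) = 12+1+1+1+1 = 16.
Pick's theorem gives I = A − B/2 + 1 = 62 − 16/2 + 1 = 55.

55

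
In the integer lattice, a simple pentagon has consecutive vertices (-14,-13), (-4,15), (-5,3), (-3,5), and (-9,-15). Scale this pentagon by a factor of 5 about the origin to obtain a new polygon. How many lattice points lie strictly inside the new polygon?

2706

The shoelace formula gives twice the area as |((-14)·15 − (-4)·(-13)) + ((-4)·3 − (-5)·15) + ((-5)·5 − (-3)·3) + ((-3)·(-15) − (-9)·5) + ((-9)·(-13) − (-14)·(-15))| = 218, so the area is 109.
The number of boundary lattice points is Σ gcd(|Δx|,|Δy|) = gcd(10,28) + gcd(1,12) + gcd(2,2) + gcd(6,20) + gcd(5,2) = 2+1+2+2+1 = 8.
Scaling by 5 multiplies the area by 5² = 25 (so the new area is 2725) and multiplies the boundary lattice-point count by 5, giving 40.
By Pick's theorem, the interior count of the dilated polygon is 2725 − 40/2 + 1 = 2706.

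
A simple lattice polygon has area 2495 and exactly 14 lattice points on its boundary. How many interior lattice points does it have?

2489

From Pick's theorem, I = A − B/2 + 1 = 2495 − 14/2 + 1 = 2489.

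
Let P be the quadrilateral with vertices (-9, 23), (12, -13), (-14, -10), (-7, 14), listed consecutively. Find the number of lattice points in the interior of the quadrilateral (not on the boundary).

379

By the shoelace formula, twice the signed area is |[(-9)·(-13) − 12·23] + [12·(-10) − (-14)·(-13)] + [(-14)·14 − (-7)·(-10)] + [(-7)·23 − (-9)·14]| = 762, so the area is 381.
The number of boundary lattice points is Σ gcd(|Δx|,|Δy|) = gcd(21,36) + gcd(26,3) + gcd(7,24) + gcd(2,9) = 3+1+1+1 = 6.
Pick's theorem gives I = A − B/2 + 1 = 381 − 6/2 + 1 = 379.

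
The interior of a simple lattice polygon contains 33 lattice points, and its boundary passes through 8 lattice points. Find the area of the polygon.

By Pick's theorem, A = I + B/2 − 1 = 33 + 8/2 − 1 = 36.

36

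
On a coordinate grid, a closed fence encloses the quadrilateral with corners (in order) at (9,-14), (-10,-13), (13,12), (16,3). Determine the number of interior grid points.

The shoelace formula gives twice the area as |(9·(-13) − (-10)·(-14)) + ((-10)·12 − 13·(-13)) + (13·3 − 16·12) + (16·(-14) − 9·3)| = 612, so the area is 306.
Summing gcd(|Δx|,|Δy|) over the edges gives the boundary count: gcd(19,1) + gcd(23,25) + gcd(3,9) + gcd(7,17) = 1+1+3+1 = 6.
Pick's theorem gives I = A − B/2 + 1 = 306 − 6/2 + 1 = 304.

304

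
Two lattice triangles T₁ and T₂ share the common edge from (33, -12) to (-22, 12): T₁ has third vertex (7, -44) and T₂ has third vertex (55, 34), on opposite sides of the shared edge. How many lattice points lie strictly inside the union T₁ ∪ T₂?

2714

The union is the simple quadrilateral with vertices (33, -12), (7, -44), (-22, 12), (55, 34) in order.
By the shoelace formula, twice the signed area is |[33·(-44) − 7·(-12)] + [7·12 − (-22)·(-44)] + [(-22)·34 − 55·12] + [55·(-12) − 33·34]| = 5442, so the area is 2721.
The number of boundary lattice points is Σ gcd(|Δx|,|Δy|) = gcd(26,32) + gcd(29,56) + gcd(77,22) + gcd(22,46) = 2+1+11+2 = 16.
By Pick's theorem I = A − B/2 + 1 = 2721 − 16/2 + 1 = 2714.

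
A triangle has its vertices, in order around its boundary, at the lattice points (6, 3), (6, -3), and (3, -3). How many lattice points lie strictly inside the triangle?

4

The shoelace formula gives twice the area as |[6·(-3) − 6·3] + [6·(-3) − 3·(-3)] + [3·3 − 6·(-3)]| = 18, so the area is 9.
The number of boundary lattice points is Σ gcd(|Δx|,|Δy|) = gcd(0,6) + gcd(3,0) + gcd(3,6) = 6+3+3 = 12.
By Pick's theorem A = I + B/2 − 1, so I = 9 − 12/2 + 1 = 4.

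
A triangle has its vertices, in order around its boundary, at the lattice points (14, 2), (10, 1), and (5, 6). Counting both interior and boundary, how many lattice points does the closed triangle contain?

17

By the shoelace formula, twice the signed area is |(14·1 − 10·2) + (10·6 − 5·1) + (5·2 − 14·6)| = 25, so the area is 12.5.
The number of boundary lattice points is Σ gcd(|Δx|,|Δy|) = gcd(4,1) + gcd(5,5) + gcd(9,4) = 1+5+1 = 7.
Pick's theorem gives I = A − B/2 + 1 = 12.5 − 7/2 + 1 = 10, so the closed region contains I + B = 10 + 7 = 17 lattice points.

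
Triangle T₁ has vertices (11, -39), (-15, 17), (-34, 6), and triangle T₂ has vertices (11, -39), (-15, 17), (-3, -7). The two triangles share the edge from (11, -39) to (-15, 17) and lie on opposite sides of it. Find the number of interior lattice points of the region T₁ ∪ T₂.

670

The union is the simple quadrilateral with vertices (11, -39), (-34, 6), (-15, 17), (-3, -7) in order.
Using the shoelace formula, 2A = |(11·6 − (-34)·(-39)) + ((-34)·17 − (-15)·6) + ((-15)·(-7) − (-3)·17) + ((-3)·(-39) − 11·(-7))| = 1398, so the area is 699.
The number of boundary lattice points is Σ gcd(|Δx|,|Δy|) = gcd(45,45) + gcd(19,11) + gcd(12,24) + gcd(14,32) = 45+1+12+2 = 60.
By Pick's theorem I = A − B/2 + 1 = 699 − 60/2 + 1 = 670.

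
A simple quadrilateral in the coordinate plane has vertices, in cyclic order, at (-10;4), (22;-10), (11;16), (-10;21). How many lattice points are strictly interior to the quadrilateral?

508

By the shoelace formula, twice the signed area is |((-10)·(-10) − 22·4) + (22·16 − 11·(-10)) + (11·21 − (-10)·16) + ((-10)·4 − (-10)·21)| = 1035, so the area is 517.5.
Summing gcd(|Δx|,|Δy|) over the edges gives the boundary count: gcd(32,14) + gcd(11,26) + gcd(21,5) + gcd(0,17) = 2+1+1+17 = 21.
Pick's theorem gives I = A − B/2 + 1 = 517.5 − 21/2 + 1 = 508.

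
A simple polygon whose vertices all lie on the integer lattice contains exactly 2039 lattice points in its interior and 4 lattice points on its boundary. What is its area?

By Pick's theorem, A = I + B/2 − 1 = 2039 + 4/2 − 1 = 2040.

2040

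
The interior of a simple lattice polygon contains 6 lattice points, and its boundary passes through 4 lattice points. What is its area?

Pick's theorem states A = I + B/2 − 1, so A = 6 + 4/2 − 1 = 7.

7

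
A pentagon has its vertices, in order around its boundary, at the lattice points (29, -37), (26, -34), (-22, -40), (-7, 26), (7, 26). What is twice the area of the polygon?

4041

Using the shoelace formula, 2A = |[29·(-34) − 26·(-37)] + [26·(-40) − (-22)·(-34)] + [(-22)·26 − (-7)·(-40)] + [(-7)·26 − 7·26] + [7·(-37) − 29·26]| = 4041, so the area is 2020.5.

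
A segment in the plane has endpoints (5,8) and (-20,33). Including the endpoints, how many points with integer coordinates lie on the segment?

The number of lattice points on a segment between lattice points is gcd(|Δx|,|Δy|) + 1 = gcd(25,25) + 1 = 25 + 1 = 26.

26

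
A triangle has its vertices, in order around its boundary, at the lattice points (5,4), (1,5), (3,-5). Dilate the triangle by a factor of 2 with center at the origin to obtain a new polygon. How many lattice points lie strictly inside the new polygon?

By the shoelace formula, twice the signed area is |[5·5 − 1·4] + [1·(-5) − 3·5] + [3·4 − 5·(-5)]| = 38, so the area is 19.
Along each edge there are gcd(|Δx|,|Δy|)+1 lattice points, so counting each shared vertex once the boundary has gcd(4,1) + gcd(2,10) + gcd(2,9) = 1+2+1 = 4.
Scaling by 2 multiplies the area by 2² = 4 (so the new area is 76) and multiplies the boundary lattice-point count by 2, giving 8.
By Pick's theorem, the interior count of the dilated polygon is 76 − 8/2 + 1 = 73.

73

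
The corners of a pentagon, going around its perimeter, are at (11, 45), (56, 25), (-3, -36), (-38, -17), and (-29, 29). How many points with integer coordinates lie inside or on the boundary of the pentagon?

Using the shoelace formula, 2A = |(11·25 − 56·45) + (56·(-36) − (-3)·25) + ((-3)·(-17) − (-38)·(-36)) + ((-38)·29 − (-29)·(-17)) + ((-29)·45 − 11·29)| = 8722, so the area is 4361.
The number of boundary lattice points is Σ gcd(|Δx|,|Δy|) = gcd(45,20) + gcd(59,61) + gcd(35,19) + gcd(9,46) + gcd(40,16) = 5+1+1+1+8 = 16.
Pick's theorem gives I = A − B/2 + 1 = 4361 − 16/2 + 1 = 4354, so the closed region contains I + B = 4354 + 16 = 4370 lattice points.

4370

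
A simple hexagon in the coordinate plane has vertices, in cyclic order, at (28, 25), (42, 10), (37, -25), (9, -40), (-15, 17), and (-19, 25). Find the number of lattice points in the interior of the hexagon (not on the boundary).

2530

By the shoelace formula, twice the signed area is |[28·10 − 42·25] + [42·(-25) − 37·10] + [37·(-40) − 9·(-25)] + [9·17 − (-15)·(-40)] + [(-15)·25 − (-19)·17] + [(-19)·25 − 28·25]| = 5119, so the area is 5119/2.
The number of boundary lattice points is Σ gcd(|Δx|,|Δy|) = gcd(14,15) + gcd(5,35) + gcd(28,15) + gcd(24,57) + gcd(4,8) + gcd(47,0) = 1+5+1+3+4+47 = 61.
Pick's theorem gives I = A − B/2 + 1 = 5119/2 − 61/2 + 1 = 2530.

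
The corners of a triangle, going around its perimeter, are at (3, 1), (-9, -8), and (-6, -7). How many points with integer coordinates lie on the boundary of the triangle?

Summing gcd(|Δx|,|Δy|) over the edges gives the boundary count: gcd(12,9) + gcd(3,1) + gcd(9,8) = 3+1+1 = 5.

5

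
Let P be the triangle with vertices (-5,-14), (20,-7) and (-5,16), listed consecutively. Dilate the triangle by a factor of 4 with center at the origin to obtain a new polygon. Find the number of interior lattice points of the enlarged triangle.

5937

Using the shoelace formula, 2A = |[(-5)·(-7) − 20·(-14)] + [20·16 − (-5)·(-7)] + [(-5)·(-14) − (-5)·16]| = 750, so the area is 375.
The number of boundary lattice points is Σ gcd(|Δx|,|Δy|) = gcd(25,7) + gcd(25,23) + gcd(0,30) = 1+1+30 = 32.
Scaling by 4 multiplies the area by 4² = 16 (so the new area is 6000) and multiplies the boundary lattice-point count by 4, giving 128.
By Pick's theorem, the interior count of the dilated polygon is 6000 − 128/2 + 1 = 5937.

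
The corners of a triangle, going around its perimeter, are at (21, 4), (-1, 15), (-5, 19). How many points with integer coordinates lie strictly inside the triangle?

15

Using the shoelace formula, 2A = |[21·15 − (-1)·4] + [(-1)·19 − (-5)·15] + [(-5)·4 − 21·19]| = 44, so the area is 22.
The number of boundary lattice points is Σ gcd(|Δx|,|Δy|) = gcd(22,11) + gcd(4,4) + gcd(26,15) = 11+4+1 = 16.
Pick's theorem gives I = A − B/2 + 1 = 22 − 16/2 + 1 = 15.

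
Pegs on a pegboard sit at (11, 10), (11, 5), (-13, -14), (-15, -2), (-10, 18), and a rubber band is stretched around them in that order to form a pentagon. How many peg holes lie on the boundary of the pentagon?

The number of boundary lattice points is Σ gcd(|Δx|,|Δy|) = gcd(0,5) + gcd(24,19) + gcd(2,12) + gcd(5,20) + gcd(21,8) = 5+1+2+5+1 = 14.

14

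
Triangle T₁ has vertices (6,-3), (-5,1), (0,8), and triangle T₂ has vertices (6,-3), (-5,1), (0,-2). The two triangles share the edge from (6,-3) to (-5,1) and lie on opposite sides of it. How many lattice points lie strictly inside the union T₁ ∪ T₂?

The union is the simple quadrilateral with vertices (6,-3), (0,8), (-5,1), (0,-2) in order.
The shoelace formula gives twice the area as |[6·8 − 0·(-3)] + [0·1 − (-5)·8] + [(-5)·(-2) − 0·1] + [0·(-3) − 6·(-2)]| = 110, so the area is 55.
Summing gcd(|Δx|,|Δy|) over the edges gives the boundary count: gcd(6,11) + gcd(5,7) + gcd(5,3) + gcd(6,1) = 1+1+1+1 = 4.
By Pick's theorem I = A − B/2 + 1 = 55 − 4/2 + 1 = 54.

54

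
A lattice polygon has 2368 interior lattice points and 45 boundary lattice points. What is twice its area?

4779

By Pick's theorem, A = I + B/2 − 1 = 2368 + 45/2 − 1 = 4779/2.
Hence 2A = 4779.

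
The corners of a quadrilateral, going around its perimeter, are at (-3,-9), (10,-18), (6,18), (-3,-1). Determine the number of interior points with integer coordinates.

The shoelace formula gives twice the area as |((-3)·(-18) − 10·(-9)) + (10·18 − 6·(-18)) + (6·(-1) − (-3)·18) + ((-3)·(-9) − (-3)·(-1))| = 504, so the area is 252.
Summing gcd(|Δx|,|Δy|) over the edges gives the boundary count: gcd(13,9) + gcd(4,36) + gcd(9,19) + gcd(0,8) = 1+4+1+8 = 14.
By Pick's theorem A = I + B/2 − 1, so I = 252 − 14/2 + 1 = 246.

246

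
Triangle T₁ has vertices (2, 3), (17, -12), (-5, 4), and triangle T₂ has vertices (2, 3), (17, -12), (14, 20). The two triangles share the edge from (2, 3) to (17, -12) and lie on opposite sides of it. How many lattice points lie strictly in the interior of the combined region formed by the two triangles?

261

The union is the simple quadrilateral with vertices (2, 3), (-5, 4), (17, -12), (14, 20) in order.
The shoelace formula gives twice the area as |(2·4 − (-5)·3) + ((-5)·(-12) − 17·4) + (17·20 − 14·(-12)) + (14·3 − 2·20)| = 525, so the area is 525/2.
The number of boundary lattice points is Σ gcd(|Δx|,|Δy|) = gcd(7,1) + gcd(22,16) + gcd(3,32) + gcd(12,17) = 1+2+1+1 = 5.
By Pick's theorem I = A − B/2 + 1 = 525/2 − 5/2 + 1 = 261.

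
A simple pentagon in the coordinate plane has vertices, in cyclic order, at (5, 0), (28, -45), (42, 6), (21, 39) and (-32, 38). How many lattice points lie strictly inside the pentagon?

2598

The shoelace formula gives twice the area as |(5·(-45) − 28·0) + (28·6 − 42·(-45)) + (42·39 − 21·6) + (21·38 − (-32)·39) + ((-32)·0 − 5·38)| = 5201, so the area is 2600.5.
The number of boundary lattice points is Σ gcd(|Δx|,|Δy|) = gcd(23,45) + gcd(14,51) + gcd(21,33) + gcd(53,1) + gcd(37,38) = 1+1+3+1+1 = 7.
By Pick's theorem A = I + B/2 − 1, so I = 2600.5 − 7/2 + 1 = 2598.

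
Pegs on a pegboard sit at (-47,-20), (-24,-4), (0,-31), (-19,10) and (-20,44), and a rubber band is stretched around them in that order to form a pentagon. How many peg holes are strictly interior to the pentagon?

Using the shoelace formula, 2A = |((-47)·(-4) − (-24)·(-20)) + ((-24)·(-31) − 0·(-4)) + (0·10 − (-19)·(-31)) + ((-19)·44 − (-20)·10) + ((-20)·(-20) − (-47)·44)| = 1695, so the area is 1695/2.
The number of boundary lattice points is Σ gcd(|Δx|,|Δy|) = gcd(23,16) + gcd(24,27) + gcd(19,41) + gcd(1,34) + gcd(27,64) = 1+3+1+1+1 = 7.
By Pick's theorem A = I + B/2 − 1, so I = 1695/2 − 7/2 + 1 = 845.

845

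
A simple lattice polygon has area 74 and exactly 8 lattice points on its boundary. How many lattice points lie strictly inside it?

From Pick's theorem, I = A − B/2 + 1 = 74 − 8/2 + 1 = 71.

71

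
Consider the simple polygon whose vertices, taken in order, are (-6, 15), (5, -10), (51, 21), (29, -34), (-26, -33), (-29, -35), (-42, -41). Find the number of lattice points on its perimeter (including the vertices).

Summing gcd(|Δx|,|Δy|) over the edges gives the boundary count: gcd(11,25) + gcd(46,31) + gcd(22,55) + gcd(55,1) + gcd(3,2) + gcd(13,6) + gcd(36,56) = 1+1+11+1+1+1+4 = 20.

20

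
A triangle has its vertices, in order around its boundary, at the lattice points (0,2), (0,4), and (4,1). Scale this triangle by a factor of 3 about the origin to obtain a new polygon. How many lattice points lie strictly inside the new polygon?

By the shoelace formula, twice the signed area is |[0·4 − 0·2] + [0·1 − 4·4] + [4·2 − 0·1]| = 8, so the area is 4.
The number of boundary lattice points is Σ gcd(|Δx|,|Δy|) = gcd(0,2) + gcd(4,3) + gcd(4,1) = 2+1+1 = 4.
Scaling by 3 multiplies the area by 3² = 9 (so the new area is 36) and multiplies the boundary lattice-point count by 3, giving 12.
By Pick's theorem, the interior count of the dilated polygon is 36 − 12/2 + 1 = 31.

31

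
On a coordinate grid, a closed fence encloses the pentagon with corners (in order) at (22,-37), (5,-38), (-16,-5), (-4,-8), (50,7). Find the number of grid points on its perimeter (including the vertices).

Along each edge there are gcd(|Δx|,|Δy|)+1 lattice points, so counting each shared vertex once the boundary has gcd(17,1) + gcd(21,33) + gcd(12,3) + gcd(54,15) + gcd(28,44) = 1+3+3+3+4 = 14.

14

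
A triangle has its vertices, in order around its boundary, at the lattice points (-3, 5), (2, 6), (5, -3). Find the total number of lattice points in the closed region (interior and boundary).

The shoelace formula gives twice the area as |((-3)·6 − 2·5) + (2·(-3) − 5·6) + (5·5 − (-3)·(-3))| = 48, so the area is 24.
The number of boundary lattice points is Σ gcd(|Δx|,|Δy|) = gcd(5,1) + gcd(3,9) + gcd(8,8) = 1+3+8 = 12.
Pick's theorem gives I = A − B/2 + 1 = 24 − 12/2 + 1 = 19, so the closed region contains I + B = 19 + 12 = 31 lattice points.

31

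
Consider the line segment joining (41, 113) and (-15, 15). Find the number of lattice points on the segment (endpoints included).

The number of lattice points on a segment between lattice points is gcd(|Δx|,|Δy|) + 1 = gcd(56,98) + 1 = 14 + 1 = 15.

15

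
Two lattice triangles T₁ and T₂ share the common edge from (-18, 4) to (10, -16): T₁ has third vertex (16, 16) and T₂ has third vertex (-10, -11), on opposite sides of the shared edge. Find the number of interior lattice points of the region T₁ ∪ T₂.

634

The union is the simple quadrilateral with vertices (-18, 4), (16, 16), (10, -16), (-10, -11) in order.
By the shoelace formula, twice the signed area is |((-18)·16 − 16·4) + (16·(-16) − 10·16) + (10·(-11) − (-10)·(-16)) + ((-10)·4 − (-18)·(-11))| = 1276, so the area is 638.
The number of boundary lattice points is Σ gcd(|Δx|,|Δy|) = gcd(34,12) + gcd(6,32) + gcd(20,5) + gcd(8,15) = 2+2+5+1 = 10.
By Pick's theorem I = A − B/2 + 1 = 638 − 10/2 + 1 = 634.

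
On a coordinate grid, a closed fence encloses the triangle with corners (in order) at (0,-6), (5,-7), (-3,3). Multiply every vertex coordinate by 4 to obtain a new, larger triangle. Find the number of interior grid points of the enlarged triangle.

Using the shoelace formula, 2A = |[0·(-7) − 5·(-6)] + [5·3 − (-3)·(-7)] + [(-3)·(-6) − 0·3]| = 42, so the area is 21.
Summing gcd(|Δx|,|Δy|) over the edges gives the boundary count: gcd(5,1) + gcd(8,10) + gcd(3,9) = 1+2+3 = 6.
Scaling by 4 multiplies the area by 4² = 16 (so the new area is 336) and multiplies the boundary lattice-point count by 4, giving 24.
By Pick's theorem, the interior count of the dilated polygon is 336 − 24/2 + 1 = 325.

325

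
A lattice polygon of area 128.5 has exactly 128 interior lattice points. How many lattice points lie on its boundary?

Pick's theorem gives A = I + B/2 − 1, so B = 2(A − I + 1) = 2(128.5 − 128 + 1) = 3.

3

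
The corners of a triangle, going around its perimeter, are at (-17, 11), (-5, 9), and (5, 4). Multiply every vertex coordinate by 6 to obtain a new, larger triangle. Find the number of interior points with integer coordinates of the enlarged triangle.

The shoelace formula gives twice the area as |((-17)·9 − (-5)·11) + ((-5)·4 − 5·9) + (5·11 − (-17)·4)| = 40, so the area is 20.
Along each edge there are gcd(|Δx|,|Δy|)+1 lattice points, so counting each shared vertex once the boundary has gcd(12,2) + gcd(10,5) + gcd(22,7) = 2+5+1 = 8.
Scaling by 6 multiplies the area by 6² = 36 (so the new area is 720) and multiplies the boundary lattice-point count by 6, giving 48.
By Pick's theorem, the interior count of the dilated polygon is 720 − 48/2 + 1 = 697.

697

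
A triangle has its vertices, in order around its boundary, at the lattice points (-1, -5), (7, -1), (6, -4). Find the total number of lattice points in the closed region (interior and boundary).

By the shoelace formula, twice the signed area is |((-1)·(-1) − 7·(-5)) + (7·(-4) − 6·(-1)) + (6·(-5) − (-1)·(-4))| = 20, so the area is 10.
The number of boundary lattice points is Σ gcd(|Δx|,|Δy|) = gcd(8,4) + gcd(1,3) + gcd(7,1) = 4+1+1 = 6.
Pick's theorem gives I = A − B/2 + 1 = 10 − 6/2 + 1 = 8, so the closed region contains I + B = 8 + 6 = 14 lattice points.

14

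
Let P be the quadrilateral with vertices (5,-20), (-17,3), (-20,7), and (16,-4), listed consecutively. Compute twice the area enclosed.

716

By the shoelace formula, twice the signed area is |(5·3 − (-17)·(-20)) + ((-17)·7 − (-20)·3) + ((-20)·(-4) − 16·7) + (16·(-20) − 5·(-4))| = 716, so the area is 358.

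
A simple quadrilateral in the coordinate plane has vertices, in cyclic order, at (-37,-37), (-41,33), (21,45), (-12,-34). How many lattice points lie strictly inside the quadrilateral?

3130

The shoelace formula gives twice the area as |((-37)·33 − (-41)·(-37)) + ((-41)·45 − 21·33) + (21·(-34) − (-12)·45) + ((-12)·(-37) − (-37)·(-34))| = 6264, so the area is 3132.
Along each edge there are gcd(|Δx|,|Δy|)+1 lattice points, so counting each shared vertex once the boundary has gcd(4,70) + gcd(62,12) + gcd(33,79) + gcd(25,3) = 2+2+1+1 = 6.
By Pick's theorem A = I + B/2 − 1, so I = 3132 − 6/2 + 1 = 3130.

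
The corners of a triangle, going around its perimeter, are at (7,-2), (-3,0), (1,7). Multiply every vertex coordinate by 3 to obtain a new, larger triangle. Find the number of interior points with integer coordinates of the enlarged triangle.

343

Using the shoelace formula, 2A = |[7·0 − (-3)·(-2)] + [(-3)·7 − 1·0] + [1·(-2) − 7·7]| = 78, so the area is 39.
Summing gcd(|Δx|,|Δy|) over the edges gives the boundary count: gcd(10,2) + gcd(4,7) + gcd(6,9) = 2+1+3 = 6.
Scaling by 3 multiplies the area by 3² = 9 (so the new area is 351) and multiplies the boundary lattice-point count by 3, giving 18.
By Pick's theorem, the interior count of the dilated polygon is 351 − 18/2 + 1 = 343.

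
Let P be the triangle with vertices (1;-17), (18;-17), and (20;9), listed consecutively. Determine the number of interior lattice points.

By the shoelace formula, twice the signed area is |[1·(-17) − 18·(-17)] + [18·9 − 20·(-17)] + [20·(-17) − 1·9]| = 442, so the area is 221.
The number of boundary lattice points is Σ gcd(|Δx|,|Δy|) = gcd(17,0) + gcd(2,26) + gcd(19,26) = 17+2+1 = 20.
By Pick's theorem A = I + B/2 − 1, so I = 221 − 20/2 + 1 = 212.

212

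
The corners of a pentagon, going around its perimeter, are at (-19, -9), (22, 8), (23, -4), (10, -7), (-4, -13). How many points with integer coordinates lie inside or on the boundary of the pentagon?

362

The shoelace formula gives twice the area as |((-19)·8 − 22·(-9)) + (22·(-4) − 23·8) + (23·(-7) − 10·(-4)) + (10·(-13) − (-4)·(-7)) + ((-4)·(-9) − (-19)·(-13))| = 716, so the area is 358.
The number of boundary lattice points is Σ gcd(|Δx|,|Δy|) = gcd(41,17) + gcd(1,12) + gcd(13,3) + gcd(14,6) + gcd(15,4) = 1+1+1+2+1 = 6.
Pick's theorem gives I = A − B/2 + 1 = 358 − 6/2 + 1 = 356, so the closed region contains I + B = 356 + 6 = 362 lattice points.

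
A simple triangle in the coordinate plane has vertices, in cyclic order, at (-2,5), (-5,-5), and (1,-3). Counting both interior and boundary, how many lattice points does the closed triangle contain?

By the shoelace formula, twice the signed area is |((-2)·(-5) − (-5)·5) + ((-5)·(-3) − 1·(-5)) + (1·5 − (-2)·(-3))| = 54, so the area is 27.
The number of boundary lattice points is Σ gcd(|Δx|,|Δy|) = gcd(3,10) + gcd(6,2) + gcd(3,8) = 1+2+1 = 4.
Pick's theorem gives I = A − B/2 + 1 = 27 − 4/2 + 1 = 26, so the closed region contains I + B = 26 + 4 = 30 lattice points.

30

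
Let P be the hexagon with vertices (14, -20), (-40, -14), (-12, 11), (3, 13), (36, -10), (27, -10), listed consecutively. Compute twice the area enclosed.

By the shoelace formula, twice the signed area is |[14·(-14) − (-40)·(-20)] + [(-40)·11 − (-12)·(-14)] + [(-12)·13 − 3·11] + [3·(-10) − 36·13] + [36·(-10) − 27·(-10)] + [27·(-20) − 14·(-10)]| = 2781, so the area is 1390.5.

2781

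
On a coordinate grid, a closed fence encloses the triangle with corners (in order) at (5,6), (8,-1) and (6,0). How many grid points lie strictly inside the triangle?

5

By the shoelace formula, twice the signed area is |[5·(-1) − 8·6] + [8·0 − 6·(-1)] + [6·6 − 5·0]| = 11, so the area is 11/2.
The number of boundary lattice points is Σ gcd(|Δx|,|Δy|) = gcd(3,7) + gcd(2,1) + gcd(1,6) = 1+1+1 = 3.
Pick's theorem gives I = A − B/2 + 1 = 11/2 − 3/2 + 1 = 5.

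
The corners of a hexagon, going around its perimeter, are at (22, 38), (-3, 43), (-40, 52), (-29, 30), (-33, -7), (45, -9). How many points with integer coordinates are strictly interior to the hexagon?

The shoelace formula gives twice the area as |[22·43 − (-3)·38] + [(-3)·52 − (-40)·43] + [(-40)·30 − (-29)·52] + [(-29)·(-7) − (-33)·30] + [(-33)·(-9) − 45·(-7)] + [45·38 − 22·(-9)]| = 6645, so the area is 3322.5.
The number of boundary lattice points is Σ gcd(|Δx|,|Δy|) = gcd(25,5) + gcd(37,9) + gcd(11,22) + gcd(4,37) + gcd(78,2) + gcd(23,47) = 5+1+11+1+2+1 = 21.
By Pick's theorem A = I + B/2 − 1, so I = 3322.5 − 21/2 + 1 = 3313.

3313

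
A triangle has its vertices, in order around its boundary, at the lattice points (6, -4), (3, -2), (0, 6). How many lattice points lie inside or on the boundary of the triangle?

The shoelace formula gives twice the area as |[6·(-2) − 3·(-4)] + [3·6 − 0·(-2)] + [0·(-4) − 6·6]| = 18, so the area is 9.
Along each edge there are gcd(|Δx|,|Δy|)+1 lattice points, so counting each shared vertex once the boundary has gcd(3,2) + gcd(3,8) + gcd(6,10) = 1+1+2 = 4.
Pick's theorem gives I = A − B/2 + 1 = 9 − 4/2 + 1 = 8, so the closed region contains I + B = 8 + 4 = 12 lattice points.

12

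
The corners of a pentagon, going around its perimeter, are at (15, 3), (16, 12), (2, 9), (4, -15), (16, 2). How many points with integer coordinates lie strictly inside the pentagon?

224

The shoelace formula gives twice the area as |[15·12 − 16·3] + [16·9 − 2·12] + [2·(-15) − 4·9] + [4·2 − 16·(-15)] + [16·3 − 15·2]| = 452, so the area is 226.
Along each edge there are gcd(|Δx|,|Δy|)+1 lattice points, so counting each shared vertex once the boundary has gcd(1,9) + gcd(14,3) + gcd(2,24) + gcd(12,17) + gcd(1,1) = 1+1+2+1+1 = 6.
Pick's theorem gives I = A − B/2 + 1 = 226 − 6/2 + 1 = 224.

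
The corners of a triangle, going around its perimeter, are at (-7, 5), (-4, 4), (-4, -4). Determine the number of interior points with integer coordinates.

Using the shoelace formula, 2A = |((-7)·4 − (-4)·5) + ((-4)·(-4) − (-4)·4) + ((-4)·5 − (-7)·(-4))| = 24, so the area is 12.
Along each edge there are gcd(|Δx|,|Δy|)+1 lattice points, so counting each shared vertex once the boundary has gcd(3,1) + gcd(0,8) + gcd(3,9) = 1+8+3 = 12.
Pick's theorem gives I = A − B/2 + 1 = 12 − 12/2 + 1 = 7.

7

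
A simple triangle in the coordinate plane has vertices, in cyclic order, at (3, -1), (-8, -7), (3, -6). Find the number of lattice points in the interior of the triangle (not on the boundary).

25

By the shoelace formula, twice the signed area is |[3·(-7) − (-8)·(-1)] + [(-8)·(-6) − 3·(-7)] + [3·(-1) − 3·(-6)]| = 55, so the area is 55/2.
Along each edge there are gcd(|Δx|,|Δy|)+1 lattice points, so counting each shared vertex once the boundary has gcd(11,6) + gcd(11,1) + gcd(0,5) = 1+1+5 = 7.
Pick's theorem gives I = A − B/2 + 1 = 55/2 − 7/2 + 1 = 25.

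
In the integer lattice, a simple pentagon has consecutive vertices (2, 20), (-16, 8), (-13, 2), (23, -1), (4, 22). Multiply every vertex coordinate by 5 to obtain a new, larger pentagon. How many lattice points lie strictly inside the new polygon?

By the shoelace formula, twice the signed area is |(2·8 − (-16)·20) + ((-16)·2 − (-13)·8) + ((-13)·(-1) − 23·2) + (23·22 − 4·(-1)) + (4·20 − 2·22)| = 921, so the area is 921/2.
The number of boundary lattice points is Σ gcd(|Δx|,|Δy|) = gcd(18,12) + gcd(3,6) + gcd(36,3) + gcd(19,23) + gcd(2,2) = 6+3+3+1+2 = 15.
Scaling by 5 multiplies the area by 5² = 25 (so the new area is 23025/2) and multiplies the boundary lattice-point count by 5, giving 75.
By Pick's theorem, the interior count of the dilated polygon is 23025/2 − 75/2 + 1 = 11476.

11476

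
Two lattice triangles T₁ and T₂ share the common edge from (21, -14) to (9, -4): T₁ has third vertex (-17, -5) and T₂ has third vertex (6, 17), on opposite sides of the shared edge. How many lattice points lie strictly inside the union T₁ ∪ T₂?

The union is the simple quadrilateral with vertices (21, -14), (-17, -5), (9, -4), (6, 17) in order.
By the shoelace formula, twice the signed area is |[21·(-5) − (-17)·(-14)] + [(-17)·(-4) − 9·(-5)] + [9·17 − 6·(-4)] + [6·(-14) − 21·17]| = 494, so the area is 247.
Summing gcd(|Δx|,|Δy|) over the edges gives the boundary count: gcd(38,9) + gcd(26,1) + gcd(3,21) + gcd(15,31) = 1+1+3+1 = 6.
By Pick's theorem I = A − B/2 + 1 = 247 − 6/2 + 1 = 245.

245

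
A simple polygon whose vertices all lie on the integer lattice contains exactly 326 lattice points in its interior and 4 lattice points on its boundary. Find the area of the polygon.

Pick's theorem states A = I + B/2 − 1, so A = 326 + 4/2 − 1 = 327.

327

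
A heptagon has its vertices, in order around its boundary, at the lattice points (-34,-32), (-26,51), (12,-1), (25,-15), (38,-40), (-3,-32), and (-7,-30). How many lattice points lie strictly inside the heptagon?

2998

The shoelace formula gives twice the area as |((-34)·51 − (-26)·(-32)) + ((-26)·(-1) − 12·51) + (12·(-15) − 25·(-1)) + (25·(-40) − 38·(-15)) + (38·(-32) − (-3)·(-40)) + ((-3)·(-30) − (-7)·(-32)) + ((-7)·(-32) − (-34)·(-30))| = 6003, so the area is 3001.5.
Summing gcd(|Δx|,|Δy|) over the edges gives the boundary count: gcd(8,83) + gcd(38,52) + gcd(13,14) + gcd(13,25) + gcd(41,8) + gcd(4,2) + gcd(27,2) = 1+2+1+1+1+2+1 = 9.
By Pick's theorem A = I + B/2 − 1, so I = 3001.5 − 9/2 + 1 = 2998.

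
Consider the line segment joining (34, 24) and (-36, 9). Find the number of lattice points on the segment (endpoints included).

6

The number of lattice points on a segment between lattice points is gcd(|Δx|,|Δy|) + 1 = gcd(70,15) + 1 = 5 + 1 = 6.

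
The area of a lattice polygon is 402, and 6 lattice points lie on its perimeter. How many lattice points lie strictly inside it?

400

Pick's theorem A = I + B/2 − 1 rearranges to I = A − B/2 + 1 = 402 − 6/2 + 1 = 400.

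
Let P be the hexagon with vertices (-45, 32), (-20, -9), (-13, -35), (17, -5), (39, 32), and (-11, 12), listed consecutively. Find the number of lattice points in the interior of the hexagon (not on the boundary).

1996

By the shoelace formula, twice the signed area is |((-45)·(-9) − (-20)·32) + ((-20)·(-35) − (-13)·(-9)) + ((-13)·(-5) − 17·(-35)) + (17·32 − 39·(-5)) + (39·12 − (-11)·32) + ((-11)·32 − (-45)·12)| = 4035, so the area is 2017.5.
Summing gcd(|Δx|,|Δy|) over the edges gives the boundary count: gcd(25,41) + gcd(7,26) + gcd(30,30) + gcd(22,37) + gcd(50,20) + gcd(34,20) = 1+1+30+1+10+2 = 45.
By Pick's theorem A = I + B/2 − 1, so I = 2017.5 − 45/2 + 1 = 1996.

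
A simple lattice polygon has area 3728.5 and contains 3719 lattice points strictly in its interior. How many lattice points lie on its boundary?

Pick's theorem gives A = I + B/2 − 1, so B = 2(A − I + 1) = 2(3728.5 − 3719 + 1) = 21.

21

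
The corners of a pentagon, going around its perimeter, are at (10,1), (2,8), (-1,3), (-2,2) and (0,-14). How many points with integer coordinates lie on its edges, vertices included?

10

The number of boundary lattice points is Σ gcd(|Δx|,|Δy|) = gcd(8,7) + gcd(3,5) + gcd(1,1) + gcd(2,16) + gcd(10,15) = 1+1+1+2+5 = 10.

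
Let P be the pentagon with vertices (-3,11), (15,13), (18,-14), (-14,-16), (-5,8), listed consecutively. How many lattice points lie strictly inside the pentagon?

Using the shoelace formula, 2A = |[(-3)·13 − 15·11] + [15·(-14) − 18·13] + [18·(-16) − (-14)·(-14)] + [(-14)·8 − (-5)·(-16)] + [(-5)·11 − (-3)·8]| = 1355, so the area is 677.5.
Summing gcd(|Δx|,|Δy|) over the edges gives the boundary count: gcd(18,2) + gcd(3,27) + gcd(32,2) + gcd(9,24) + gcd(2,3) = 2+3+2+3+1 = 11.
By Pick's theorem A = I + B/2 − 1, so I = 677.5 − 11/2 + 1 = 673.

673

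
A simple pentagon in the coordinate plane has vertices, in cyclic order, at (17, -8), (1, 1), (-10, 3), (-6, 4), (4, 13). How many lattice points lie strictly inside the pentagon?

164

By the shoelace formula, twice the signed area is |(17·1 − 1·(-8)) + (1·3 − (-10)·1) + ((-10)·4 − (-6)·3) + ((-6)·13 − 4·4) + (4·(-8) − 17·13)| = 331, so the area is 165.5.
The number of boundary lattice points is Σ gcd(|Δx|,|Δy|) = gcd(16,9) + gcd(11,2) + gcd(4,1) + gcd(10,9) + gcd(13,21) = 1+1+1+1+1 = 5.
Pick's theorem gives I = A − B/2 + 1 = 165.5 − 5/2 + 1 = 164.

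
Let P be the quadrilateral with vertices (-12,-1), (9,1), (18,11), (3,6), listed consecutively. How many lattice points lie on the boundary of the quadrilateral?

The number of boundary lattice points is Σ gcd(|Δx|,|Δy|) = gcd(21,2) + gcd(9,10) + gcd(15,5) + gcd(15,7) = 1+1+5+1 = 8.

8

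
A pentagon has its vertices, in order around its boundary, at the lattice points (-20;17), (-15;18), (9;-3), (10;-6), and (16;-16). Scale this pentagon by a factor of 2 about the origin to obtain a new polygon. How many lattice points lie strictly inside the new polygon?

707

Using the shoelace formula, 2A = |((-20)·18 − (-15)·17) + ((-15)·(-3) − 9·18) + (9·(-6) − 10·(-3)) + (10·(-16) − 16·(-6)) + (16·17 − (-20)·(-16))| = 358, so the area is 179.
Summing gcd(|Δx|,|Δy|) over the edges gives the boundary count: gcd(5,1) + gcd(24,21) + gcd(1,3) + gcd(6,10) + gcd(36,33) = 1+3+1+2+3 = 10.
Scaling by 2 multiplies the area by 2² = 4 (so the new area is 716) and multiplies the boundary lattice-point count by 2, giving 20.
By Pick's theorem, the interior count of the dilated polygon is 716 − 20/2 + 1 = 707.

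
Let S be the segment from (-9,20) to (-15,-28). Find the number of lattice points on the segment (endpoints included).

7

The number of lattice points on a segment between lattice points is gcd(|Δx|,|Δy|) + 1 = gcd(6,48) + 1 = 6 + 1 = 7.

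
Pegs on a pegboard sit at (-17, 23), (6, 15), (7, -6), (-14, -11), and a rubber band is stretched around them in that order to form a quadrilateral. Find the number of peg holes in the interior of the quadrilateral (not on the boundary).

Using the shoelace formula, 2A = |[(-17)·15 − 6·23] + [6·(-6) − 7·15] + [7·(-11) − (-14)·(-6)] + [(-14)·23 − (-17)·(-11)]| = 1204, so the area is 602.
Summing gcd(|Δx|,|Δy|) over the edges gives the boundary count: gcd(23,8) + gcd(1,21) + gcd(21,5) + gcd(3,34) = 1+1+1+1 = 4.
Pick's theorem gives I = A − B/2 + 1 = 602 − 4/2 + 1 = 601.

601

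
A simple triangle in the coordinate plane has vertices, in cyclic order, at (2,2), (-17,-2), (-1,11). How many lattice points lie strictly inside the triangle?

Using the shoelace formula, 2A = |(2·(-2) − (-17)·2) + ((-17)·11 − (-1)·(-2)) + ((-1)·2 − 2·11)| = 183, so the area is 91.5.
Summing gcd(|Δx|,|Δy|) over the edges gives the boundary count: gcd(19,4) + gcd(16,13) + gcd(3,9) = 1+1+3 = 5.
Pick's theorem gives I = A − B/2 + 1 = 91.5 − 5/2 + 1 = 90.

90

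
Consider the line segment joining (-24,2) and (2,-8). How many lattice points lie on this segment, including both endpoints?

3

The number of lattice points on a segment between lattice points is gcd(|Δx|,|Δy|) + 1 = gcd(26,10) + 1 = 2 + 1 = 3.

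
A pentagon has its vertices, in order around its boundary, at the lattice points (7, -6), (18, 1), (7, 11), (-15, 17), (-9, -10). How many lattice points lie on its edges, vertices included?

11

Summing gcd(|Δx|,|Δy|) over the edges gives the boundary count: gcd(11,7) + gcd(11,10) + gcd(22,6) + gcd(6,27) + gcd(16,4) = 1+1+2+3+4 = 11.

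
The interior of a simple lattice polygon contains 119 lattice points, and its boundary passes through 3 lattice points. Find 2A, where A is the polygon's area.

239

By Pick's theorem, A = I + B/2 − 1 = 119 + 3/2 − 1 = 239/2.
Hence 2A = 239.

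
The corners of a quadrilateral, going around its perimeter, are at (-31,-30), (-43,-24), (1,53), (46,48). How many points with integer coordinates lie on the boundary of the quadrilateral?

Along each edge there are gcd(|Δx|,|Δy|)+1 lattice points, so counting each shared vertex once the boundary has gcd(12,6) + gcd(44,77) + gcd(45,5) + gcd(77,78) = 6+11+5+1 = 23.

23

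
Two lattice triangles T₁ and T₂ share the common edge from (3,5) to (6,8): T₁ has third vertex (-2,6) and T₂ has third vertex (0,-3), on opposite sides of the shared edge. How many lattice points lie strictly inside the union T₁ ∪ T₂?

15

The union is the simple quadrilateral with vertices (3,5), (-2,6), (6,8), (0,-3) in order.
Using the shoelace formula, 2A = |(3·6 − (-2)·5) + ((-2)·8 − 6·6) + (6·(-3) − 0·8) + (0·5 − 3·(-3))| = 33, so the area is 33/2.
Along each edge there are gcd(|Δx|,|Δy|)+1 lattice points, so counting each shared vertex once the boundary has gcd(5,1) + gcd(8,2) + gcd(6,11) + gcd(3,8) = 1+2+1+1 = 5.
By Pick's theorem I = A − B/2 + 1 = 33/2 − 5/2 + 1 = 15.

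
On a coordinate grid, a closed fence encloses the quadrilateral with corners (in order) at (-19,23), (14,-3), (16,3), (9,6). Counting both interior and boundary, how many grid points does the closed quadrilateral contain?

The shoelace formula gives twice the area as |((-19)·(-3) − 14·23) + (14·3 − 16·(-3)) + (16·6 − 9·3) + (9·23 − (-19)·6)| = 215, so the area is 215/2.
Summing gcd(|Δx|,|Δy|) over the edges gives the boundary count: gcd(33,26) + gcd(2,6) + gcd(7,3) + gcd(28,17) = 1+2+1+1 = 5.
Pick's theorem gives I = A − B/2 + 1 = 215/2 − 5/2 + 1 = 106, so the closed region contains I + B = 106 + 5 = 111 lattice points.

111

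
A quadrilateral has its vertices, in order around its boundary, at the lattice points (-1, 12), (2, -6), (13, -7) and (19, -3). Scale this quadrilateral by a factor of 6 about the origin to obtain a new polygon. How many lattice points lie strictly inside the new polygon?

6538

Using the shoelace formula, 2A = |[(-1)·(-6) − 2·12] + [2·(-7) − 13·(-6)] + [13·(-3) − 19·(-7)] + [19·12 − (-1)·(-3)]| = 365, so the area is 365/2.
Summing gcd(|Δx|,|Δy|) over the edges gives the boundary count: gcd(3,18) + gcd(11,1) + gcd(6,4) + gcd(20,15) = 3+1+2+5 = 11.
Scaling by 6 multiplies the area by 6² = 36 (so the new area is 6570) and multiplies the boundary lattice-point count by 6, giving 66.
By Pick's theorem, the interior count of the dilated polygon is 6570 − 66/2 + 1 = 6538.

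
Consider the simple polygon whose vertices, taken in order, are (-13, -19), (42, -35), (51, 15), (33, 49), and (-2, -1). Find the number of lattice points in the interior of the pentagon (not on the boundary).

The shoelace formula gives twice the area as |((-13)·(-35) − 42·(-19)) + (42·15 − 51·(-35)) + (51·49 − 33·15) + (33·(-1) − (-2)·49) + ((-2)·(-19) − (-13)·(-1))| = 5762, so the area is 2881.
Summing gcd(|Δx|,|Δy|) over the edges gives the boundary count: gcd(55,16) + gcd(9,50) + gcd(18,34) + gcd(35,50) + gcd(11,18) = 1+1+2+5+1 = 10.
By Pick's theorem A = I + B/2 − 1, so I = 2881 − 10/2 + 1 = 2877.

2877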